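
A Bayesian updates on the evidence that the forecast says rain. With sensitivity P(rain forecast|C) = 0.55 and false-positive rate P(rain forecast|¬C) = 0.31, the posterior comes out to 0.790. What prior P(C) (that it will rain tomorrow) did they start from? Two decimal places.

P(C) = 0.68

Bayes' rule in odds form gives O(C|E) = O(C)·[P(E|C)/P(E|¬C)], hence O(C) = O(C|E)/LR.
Posterior odds = 0.790/(1−0.790) = 3.7619. LR = 0.55/0.31 = 1.7742.
Prior odds = 3.7619/1.7742 = 2.1203, so P(C) = 2.1203/(1+2.1203) ≈ 0.68.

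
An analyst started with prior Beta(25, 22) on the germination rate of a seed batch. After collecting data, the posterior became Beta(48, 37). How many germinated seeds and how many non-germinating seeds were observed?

A Beta(α, β) prior with s successes and f failures in binomial data gives a Beta(α+s, β+f) posterior.
So s = 48 − 25 = 23 and f = 37 − 22 = 15.

23 germinated seeds and 15 non-germinating seeds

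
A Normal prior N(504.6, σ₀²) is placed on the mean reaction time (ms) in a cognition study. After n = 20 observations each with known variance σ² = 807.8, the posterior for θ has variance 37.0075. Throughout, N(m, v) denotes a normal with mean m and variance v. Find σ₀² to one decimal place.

σ₀² = 441.9

Posterior precision equals prior precision plus data precision: 1/σ_n² = 1/σ₀² + n/σ².
So 1/σ₀² = 1/37.0075 − 20/807.8 = 0.027022 − 0.024759 = 0.002263.
Hence σ₀² = 1/0.002263 ≈ 441.9.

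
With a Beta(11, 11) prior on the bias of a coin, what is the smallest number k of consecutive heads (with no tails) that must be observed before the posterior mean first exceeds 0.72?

k = 18

After k heads and 0 tails the posterior is Beta(11+k, 11), with mean (11+k)/(11+11+k).
Set (11+k)/(22+k) > 0.72 and solve: k > (0.72·22 − 11)/(1 − 0.72) = 17.286.
The smallest integer exceeding 17.286 is 18, and checking k=18: (29)/(40) = 0.7250 > 0.72.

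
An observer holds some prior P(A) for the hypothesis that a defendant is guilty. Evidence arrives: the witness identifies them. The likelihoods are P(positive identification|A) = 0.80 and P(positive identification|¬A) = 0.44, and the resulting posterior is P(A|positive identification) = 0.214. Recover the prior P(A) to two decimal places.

P(A) = 0.13

In odds form, posterior odds = prior odds × likelihood ratio, so prior odds = posterior odds ÷ LR.
Posterior odds = 0.214/(1−0.214) = 0.2723. LR = 0.80/0.44 = 1.8182.
Prior odds = 0.2723/1.8182 = 0.1498, so P(A) = 0.1498/(1+0.1498) ≈ 0.13.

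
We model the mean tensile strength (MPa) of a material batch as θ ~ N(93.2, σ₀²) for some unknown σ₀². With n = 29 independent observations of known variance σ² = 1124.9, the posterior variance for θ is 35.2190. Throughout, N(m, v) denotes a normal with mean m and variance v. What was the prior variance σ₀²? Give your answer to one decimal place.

σ₀² = 382.6

For the Normal–Normal model with known σ², precisions add: τ_n = τ₀ + n/σ².
So 1/σ₀² = 1/35.2190 − 29/1124.9 = 0.028394 − 0.025780 = 0.002614.
Hence σ₀² = 1/0.002614 ≈ 382.6.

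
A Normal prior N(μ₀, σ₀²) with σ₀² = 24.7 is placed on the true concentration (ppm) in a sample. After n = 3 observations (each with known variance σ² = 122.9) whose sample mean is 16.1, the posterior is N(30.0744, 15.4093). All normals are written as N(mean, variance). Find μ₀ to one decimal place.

The posterior mean is a precision-weighted average: μ_n = (τ₀μ₀ + τ_data·x̄)/(τ₀+τ_data), with τ₀=1/σ₀² and τ_data=n/σ².
Here τ₀ = 1/24.7 = 0.040486 and τ_data = 3/122.9 = 0.024410, so τ_n = 0.064896.
Rearranging for μ₀: μ₀ = (μ_n·τ_n − τ_data·x̄)/τ₀ = (30.0744·0.064896 − 0.024410·16.1) / 0.040486 = 1.558707/0.040486 ≈ 38.5.

μ₀ = 38.5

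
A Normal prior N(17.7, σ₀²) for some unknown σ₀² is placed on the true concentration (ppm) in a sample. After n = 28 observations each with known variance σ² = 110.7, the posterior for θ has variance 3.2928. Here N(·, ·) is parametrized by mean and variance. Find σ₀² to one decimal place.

σ₀² = 19.7

Posterior precision equals prior precision plus data precision: 1/σ_n² = 1/σ₀² + n/σ².
So 1/σ₀² = 1/3.2928 − 28/110.7 = 0.303693 − 0.252936 = 0.050757.
Hence σ₀² = 1/0.050757 ≈ 19.7.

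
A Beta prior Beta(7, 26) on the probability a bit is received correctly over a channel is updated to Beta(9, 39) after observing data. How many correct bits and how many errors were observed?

A Beta(α, β) prior with s successes and f failures in binomial data gives a Beta(α+s, β+f) posterior.
Match parameters: s=9−7=2, f=39−26=13.

2 correct bits and 13 errors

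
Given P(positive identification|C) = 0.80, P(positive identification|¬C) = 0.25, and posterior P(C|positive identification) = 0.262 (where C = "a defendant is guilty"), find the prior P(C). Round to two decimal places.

P(C) = 0.10

Bayes' rule in odds form gives O(C|E) = O(C)·[P(E|C)/P(E|¬C)], hence O(C) = O(C|E)/LR.
Posterior odds = 0.262/(1−0.262) = 0.3550. LR = 0.80/0.25 = 3.2000.
Prior odds = 0.3550/3.2000 = 0.1109, so P(C) = 0.1109/(1+0.1109) ≈ 0.10.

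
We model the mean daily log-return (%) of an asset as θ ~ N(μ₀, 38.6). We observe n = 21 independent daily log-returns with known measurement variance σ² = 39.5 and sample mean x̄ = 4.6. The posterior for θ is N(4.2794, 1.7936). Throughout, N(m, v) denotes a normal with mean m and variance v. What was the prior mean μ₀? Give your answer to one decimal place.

The posterior mean is a precision-weighted average: μ_n = (τ₀μ₀ + τ_data·x̄)/(τ₀+τ_data), with τ₀=1/σ₀² and τ_data=n/σ².
Here τ₀ = 1/38.6 = 0.025907 and τ_data = 21/39.5 = 0.531646, so τ_n = 0.557553.
Rearranging for μ₀: μ₀ = (μ_n·τ_n − τ_data·x̄)/τ₀ = (4.2794·0.557553 − 0.531646·4.6) / 0.025907 = -0.059579/0.025907 ≈ -2.3.

μ₀ = -2.3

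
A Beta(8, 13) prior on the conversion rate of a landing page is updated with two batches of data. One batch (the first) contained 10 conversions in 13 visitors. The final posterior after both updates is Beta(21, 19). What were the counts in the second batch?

Because Beta–binomial updating is additive in the counts, the combined data contributed (α_post−α_prior, β_post−β_prior) successes and failures.
Total across both batches: 21−8=13 conversions, 19−13=6 bounces.
Subtract the first batch: 13−10=3 conversions and 6−3=3 bounces.

3 conversions and 3 bounces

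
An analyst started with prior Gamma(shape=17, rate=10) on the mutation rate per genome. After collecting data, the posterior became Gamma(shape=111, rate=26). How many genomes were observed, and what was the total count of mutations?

Gamma–Poisson conjugacy: posterior shape = α + Σxᵢ, posterior rate = β + n.
Matching: Σxᵢ = 111 − 17 = 94 and n = 26 − 10 = 16.

n = 16 genomes with total 94 mutations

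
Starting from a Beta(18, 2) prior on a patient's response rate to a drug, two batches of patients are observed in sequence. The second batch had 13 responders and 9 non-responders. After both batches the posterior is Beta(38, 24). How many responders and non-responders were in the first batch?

7 responders and 13 non-responders

Sequential conjugate updates are equivalent to a single update on the pooled data, so total successes = posterior α − prior α and total failures = posterior β − prior β.
Total across both batches: 38−18=20 responders, 24−2=22 non-responders.
Subtract the second batch: 20−13=7 responders and 22−9=13 non-responders.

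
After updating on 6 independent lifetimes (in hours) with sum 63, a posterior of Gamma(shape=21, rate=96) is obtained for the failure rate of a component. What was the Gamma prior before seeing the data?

Gamma(shape=15, rate=33)

For an exponential likelihood with a Gamma(α, β) prior on the rate, n observations with total T give posterior Gamma(α+n, β+T).
So α = 21 − 6 = 15 and β = 96 − 63 = 33.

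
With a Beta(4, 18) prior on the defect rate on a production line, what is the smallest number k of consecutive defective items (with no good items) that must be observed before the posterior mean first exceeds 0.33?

k = 5

After k defective items and 0 good items the posterior is Beta(4+k, 18), with mean (4+k)/(4+18+k).
Set (4+k)/(22+k) > 0.33 and solve: k > (0.33·22 − 4)/(1 − 0.33) = 4.866.
The smallest integer exceeding 4.866 is 5.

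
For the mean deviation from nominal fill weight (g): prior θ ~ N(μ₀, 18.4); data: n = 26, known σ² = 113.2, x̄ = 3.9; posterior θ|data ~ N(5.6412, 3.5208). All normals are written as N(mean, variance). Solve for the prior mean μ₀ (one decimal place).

μ₀ = 13.0

With known observation variance, the Normal–Normal posterior has precision τ_n = τ₀ + n/σ² and mean μ_n = (τ₀μ₀ + (n/σ²)x̄)/τ_n.
Here τ₀ = 1/18.4 = 0.054348 and τ_data = 26/113.2 = 0.229682, so τ_n = 0.284030.
Rearranging for μ₀: μ₀ = (μ_n·τ_n − τ_data·x̄)/τ₀ = (5.6412·0.284030 − 0.229682·3.9) / 0.054348 = 0.706510/0.054348 ≈ 13.0.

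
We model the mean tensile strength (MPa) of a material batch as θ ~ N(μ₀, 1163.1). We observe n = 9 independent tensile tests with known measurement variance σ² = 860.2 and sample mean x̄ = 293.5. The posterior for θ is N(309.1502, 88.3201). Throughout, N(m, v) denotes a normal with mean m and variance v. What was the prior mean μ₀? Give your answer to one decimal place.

With known observation variance, the Normal–Normal posterior has precision τ_n = τ₀ + n/σ² and mean μ_n = (τ₀μ₀ + (n/σ²)x̄)/τ_n.
Here τ₀ = 1/1163.1 = 0.000860 and τ_data = 9/860.2 = 0.010463, so τ_n = 0.011323.
Rearranging for μ₀: μ₀ = (μ_n·τ_n − τ_data·x̄)/τ₀ = (309.1502·0.011323 − 0.010463·293.5) / 0.000860 = 0.429617/0.000860 ≈ 499.6.

μ₀ = 499.6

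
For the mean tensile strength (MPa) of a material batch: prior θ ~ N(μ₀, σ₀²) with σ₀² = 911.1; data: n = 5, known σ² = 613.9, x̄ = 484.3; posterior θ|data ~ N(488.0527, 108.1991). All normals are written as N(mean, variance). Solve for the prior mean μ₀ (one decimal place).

The posterior mean is a precision-weighted average: μ_n = (τ₀μ₀ + τ_data·x̄)/(τ₀+τ_data), with τ₀=1/σ₀² and τ_data=n/σ².
Here τ₀ = 1/911.1 = 0.001098 and τ_data = 5/613.9 = 0.008145, so τ_n = 0.009243.
Rearranging for μ₀: μ₀ = (μ_n·τ_n − τ_data·x̄)/τ₀ = (488.0527·0.009243 − 0.008145·484.3) / 0.001098 = 0.566448/0.001098 ≈ 515.9.

μ₀ = 515.9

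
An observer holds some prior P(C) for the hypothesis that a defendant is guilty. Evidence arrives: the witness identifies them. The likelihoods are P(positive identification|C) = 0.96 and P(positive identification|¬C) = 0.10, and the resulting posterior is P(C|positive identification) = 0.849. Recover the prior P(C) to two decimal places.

Bayes' rule in odds form gives O(C|E) = O(C)·[P(E|C)/P(E|¬C)], hence O(C) = O(C|E)/LR.
Posterior odds = 0.849/(1−0.849) = 5.6225. LR = 0.96/0.10 = 9.6000.
Prior odds = 5.6225/9.6000 = 0.5857, so P(C) = 0.5857/(1+0.5857) ≈ 0.37.

P(C) = 0.37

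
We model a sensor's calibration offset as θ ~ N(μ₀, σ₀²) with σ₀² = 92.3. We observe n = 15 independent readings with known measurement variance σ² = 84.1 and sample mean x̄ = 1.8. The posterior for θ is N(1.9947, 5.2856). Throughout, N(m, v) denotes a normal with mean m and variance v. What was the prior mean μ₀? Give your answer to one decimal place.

The posterior mean is a precision-weighted average: μ_n = (τ₀μ₀ + τ_data·x̄)/(τ₀+τ_data), with τ₀=1/σ₀² and τ_data=n/σ².
Here τ₀ = 1/92.3 = 0.010834 and τ_data = 15/84.1 = 0.178359, so τ_n = 0.189193.
Rearranging for μ₀: μ₀ = (μ_n·τ_n − τ_data·x̄)/τ₀ = (1.9947·0.189193 − 0.178359·1.8) / 0.010834 = 0.056337/0.010834 ≈ 5.2.

μ₀ = 5.2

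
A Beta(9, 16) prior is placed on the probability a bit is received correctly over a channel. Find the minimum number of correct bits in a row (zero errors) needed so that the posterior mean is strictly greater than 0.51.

k = 8

After k correct bits and 0 errors the posterior is Beta(9+k, 16), with mean (9+k)/(9+16+k).
Set (9+k)/(25+k) > 0.51 and solve: k > (0.51·25 − 9)/(1 − 0.51) = 7.653.
The smallest integer exceeding 7.653 is 8.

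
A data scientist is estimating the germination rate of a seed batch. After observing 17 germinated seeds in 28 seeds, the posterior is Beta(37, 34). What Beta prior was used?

Beta(20, 23)

Under Beta–binomial conjugacy the posterior parameters are (α+s, β+f).
Subtract the data counts: 37−17=20, 34−11=23.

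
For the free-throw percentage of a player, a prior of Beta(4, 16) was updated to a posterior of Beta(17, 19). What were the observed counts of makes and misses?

13 makes and 3 misses

A Beta(a, b) prior with s successes and f failures in binomial data gives a Beta(a+s, b+f) posterior.
So s = 17 − 4 = 13 and f = 19 − 16 = 3.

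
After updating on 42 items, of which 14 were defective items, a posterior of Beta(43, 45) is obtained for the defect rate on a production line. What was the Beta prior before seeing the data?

Under Beta–binomial conjugacy the posterior parameters are (α+s, β+f).
So α = 43 − 14 = 29 and β = 45 − 28 = 17.

Beta(29, 17)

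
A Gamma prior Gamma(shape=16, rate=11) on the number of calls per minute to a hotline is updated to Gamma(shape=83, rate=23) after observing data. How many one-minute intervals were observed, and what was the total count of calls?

n = 12 one-minute intervals with total 67 calls

A Gamma(α, β) prior (rate parametrization) on a Poisson rate with n observations summing to S gives posterior Gamma(α+S, β+n).
Matching: Σxᵢ = 83 − 16 = 67 and n = 23 − 11 = 12.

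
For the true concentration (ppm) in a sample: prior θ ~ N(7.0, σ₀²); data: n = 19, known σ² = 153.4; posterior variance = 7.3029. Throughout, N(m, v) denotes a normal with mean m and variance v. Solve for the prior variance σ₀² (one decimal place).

Posterior precision equals prior precision plus data precision: 1/σ_n² = 1/σ₀² + n/σ².
So 1/σ₀² = 1/7.3029 − 19/153.4 = 0.136932 − 0.123859 = 0.013073.
Hence σ₀² = 1/0.013073 ≈ 76.5.

σ₀² = 76.5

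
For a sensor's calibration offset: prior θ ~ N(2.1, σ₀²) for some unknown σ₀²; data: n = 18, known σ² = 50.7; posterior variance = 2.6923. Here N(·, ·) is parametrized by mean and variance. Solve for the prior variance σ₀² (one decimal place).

Posterior precision equals prior precision plus data precision: 1/σ_n² = 1/σ₀² + n/σ².
So 1/σ₀² = 1/2.6923 − 18/50.7 = 0.371430 − 0.355030 = 0.016400.
Hence σ₀² = 1/0.016400 ≈ 61.0.

σ₀² = 61.0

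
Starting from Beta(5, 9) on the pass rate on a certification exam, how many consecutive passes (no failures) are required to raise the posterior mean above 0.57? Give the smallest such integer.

After k passes and 0 failures the posterior is Beta(5+k, 9), with mean (5+k)/(5+9+k).
Set (5+k)/(14+k) > 0.57 and solve: k > (0.57·14 − 5)/(1 − 0.57) = 6.930.
The smallest integer exceeding 6.930 is 7, and checking k=7: (12)/(21) = 0.5714 > 0.57.

k = 7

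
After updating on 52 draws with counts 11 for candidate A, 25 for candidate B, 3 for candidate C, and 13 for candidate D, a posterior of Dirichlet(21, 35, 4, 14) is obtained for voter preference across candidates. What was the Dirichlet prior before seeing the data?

Dirichlet(10, 10, 1, 1)

For a Dirichlet(α) prior with multinomial counts c, the posterior is Dirichlet(α + c) componentwise.
Subtract each count from the matching posterior parameter: 21−11=10, 35−25=10, 4−3=1, 14−13=1.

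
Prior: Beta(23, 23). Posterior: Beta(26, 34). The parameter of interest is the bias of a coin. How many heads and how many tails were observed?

3 heads and 11 tails

A Beta(a, b) prior with s successes and f failures in binomial data gives a Beta(a+s, b+f) posterior.
Match parameters: s=26−23=3, f=34−23=11.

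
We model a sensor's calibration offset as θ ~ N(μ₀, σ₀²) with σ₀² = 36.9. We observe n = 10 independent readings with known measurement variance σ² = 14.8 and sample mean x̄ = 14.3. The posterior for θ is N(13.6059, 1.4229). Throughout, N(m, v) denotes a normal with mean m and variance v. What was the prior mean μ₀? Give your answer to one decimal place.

μ₀ = -3.7

With known observation variance, the Normal–Normal posterior has precision τ_n = τ₀ + n/σ² and mean μ_n = (τ₀μ₀ + (n/σ²)x̄)/τ_n.
Here τ₀ = 1/36.9 = 0.027100 and τ_data = 10/14.8 = 0.675676, so τ_n = 0.702776.
Rearranging for μ₀: μ₀ = (μ_n·τ_n − τ_data·x̄)/τ₀ = (13.6059·0.702776 − 0.675676·14.3) / 0.027100 = -0.100267/0.027100 ≈ -3.7.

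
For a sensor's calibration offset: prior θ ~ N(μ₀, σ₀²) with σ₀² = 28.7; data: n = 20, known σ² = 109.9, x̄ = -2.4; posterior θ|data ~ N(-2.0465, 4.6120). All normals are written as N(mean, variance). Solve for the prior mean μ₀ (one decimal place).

With known observation variance, the Normal–Normal posterior has precision τ_n = τ₀ + n/σ² and mean μ_n = (τ₀μ₀ + (n/σ²)x̄)/τ_n.
Here τ₀ = 1/28.7 = 0.034843 and τ_data = 20/109.9 = 0.181984, so τ_n = 0.216827.
Rearranging for μ₀: μ₀ = (μ_n·τ_n − τ_data·x̄)/τ₀ = (-2.0465·0.216827 − 0.181984·-2.4) / 0.034843 = -0.006975/0.034843 ≈ -0.2.

μ₀ = -0.2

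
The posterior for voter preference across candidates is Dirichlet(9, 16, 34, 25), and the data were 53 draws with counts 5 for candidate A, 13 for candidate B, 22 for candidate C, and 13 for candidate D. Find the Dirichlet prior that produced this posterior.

For a Dirichlet(α) prior with multinomial counts c, the posterior is Dirichlet(α + c) componentwise.
Subtract each count from the matching posterior parameter: 9−5=4, 16−13=3, 34−22=12, 25−13=12.

Dirichlet(4, 3, 12, 12)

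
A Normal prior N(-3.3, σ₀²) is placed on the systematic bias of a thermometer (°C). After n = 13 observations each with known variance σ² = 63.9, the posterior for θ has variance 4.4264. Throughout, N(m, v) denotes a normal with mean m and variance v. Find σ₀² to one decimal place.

Posterior precision equals prior precision plus data precision: 1/σ_n² = 1/σ₀² + n/σ².
So 1/σ₀² = 1/4.4264 − 13/63.9 = 0.225917 − 0.203443 = 0.022474.
Hence σ₀² = 1/0.022474 ≈ 44.5.

σ₀² = 44.5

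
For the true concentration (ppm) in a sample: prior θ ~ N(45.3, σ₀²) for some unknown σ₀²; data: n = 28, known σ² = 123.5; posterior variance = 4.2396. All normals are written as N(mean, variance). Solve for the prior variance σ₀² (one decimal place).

σ₀² = 109.3

Posterior precision equals prior precision plus data precision: 1/σ_n² = 1/σ₀² + n/σ².
So 1/σ₀² = 1/4.2396 − 28/123.5 = 0.235871 − 0.226721 = 0.009150.
Hence σ₀² = 1/0.009150 ≈ 109.3.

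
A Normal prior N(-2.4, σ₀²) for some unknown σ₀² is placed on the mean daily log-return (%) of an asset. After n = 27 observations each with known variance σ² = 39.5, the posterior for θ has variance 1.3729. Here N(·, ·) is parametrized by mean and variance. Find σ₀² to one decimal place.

σ₀² = 22.3

For the Normal–Normal model with known σ², precisions add: τ_n = τ₀ + n/σ².
So 1/σ₀² = 1/1.3729 − 27/39.5 = 0.728385 − 0.683544 = 0.044841.
Hence σ₀² = 1/0.044841 ≈ 22.3.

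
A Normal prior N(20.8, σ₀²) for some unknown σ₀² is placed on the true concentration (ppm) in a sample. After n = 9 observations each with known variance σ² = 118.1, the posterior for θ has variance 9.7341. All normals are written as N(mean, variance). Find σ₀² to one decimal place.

σ₀² = 37.7

Posterior precision equals prior precision plus data precision: 1/σ_n² = 1/σ₀² + n/σ².
So 1/σ₀² = 1/9.7341 − 9/118.1 = 0.102732 − 0.076207 = 0.026525.
Hence σ₀² = 1/0.026525 ≈ 37.7.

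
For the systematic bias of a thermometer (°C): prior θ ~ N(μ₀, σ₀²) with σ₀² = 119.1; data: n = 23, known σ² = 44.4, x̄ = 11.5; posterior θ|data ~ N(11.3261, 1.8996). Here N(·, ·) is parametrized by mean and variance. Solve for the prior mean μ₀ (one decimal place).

The posterior mean is a precision-weighted average: μ_n = (τ₀μ₀ + τ_data·x̄)/(τ₀+τ_data), with τ₀=1/σ₀² and τ_data=n/σ².
Here τ₀ = 1/119.1 = 0.008396 and τ_data = 23/44.4 = 0.518018, so τ_n = 0.526414.
Rearranging for μ₀: μ₀ = (μ_n·τ_n − τ_data·x̄)/τ₀ = (11.3261·0.526414 − 0.518018·11.5) / 0.008396 = 0.005011/0.008396 ≈ 0.6.

μ₀ = 0.6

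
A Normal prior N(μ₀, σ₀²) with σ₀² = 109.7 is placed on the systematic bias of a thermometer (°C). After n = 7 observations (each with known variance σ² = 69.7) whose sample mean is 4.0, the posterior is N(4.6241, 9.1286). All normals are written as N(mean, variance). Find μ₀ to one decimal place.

The posterior mean is a precision-weighted average: μ_n = (τ₀μ₀ + τ_data·x̄)/(τ₀+τ_data), with τ₀=1/σ₀² and τ_data=n/σ².
Here τ₀ = 1/109.7 = 0.009116 and τ_data = 7/69.7 = 0.100430, so τ_n = 0.109546.
Rearranging for μ₀: μ₀ = (μ_n·τ_n − τ_data·x̄)/τ₀ = (4.6241·0.109546 − 0.100430·4.0) / 0.009116 = 0.104832/0.009116 ≈ 11.5.

μ₀ = 11.5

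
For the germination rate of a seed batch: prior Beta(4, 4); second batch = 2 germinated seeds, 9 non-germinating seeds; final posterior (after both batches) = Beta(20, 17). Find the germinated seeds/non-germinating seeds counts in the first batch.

14 germinated seeds and 4 non-germinating seeds

Sequential conjugate updates are equivalent to a single update on the pooled data, so total successes = posterior α − prior α and total failures = posterior β − prior β.
Total across both batches: 20−4=16 germinated seeds, 17−4=13 non-germinating seeds.
Subtract the second batch: 16−2=14 germinated seeds and 13−9=4 non-germinating seeds.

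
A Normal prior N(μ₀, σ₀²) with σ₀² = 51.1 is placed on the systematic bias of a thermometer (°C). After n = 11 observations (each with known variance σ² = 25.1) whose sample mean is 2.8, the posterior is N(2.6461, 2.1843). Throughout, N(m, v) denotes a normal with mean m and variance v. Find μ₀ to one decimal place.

μ₀ = -0.8

The posterior mean is a precision-weighted average: μ_n = (τ₀μ₀ + τ_data·x̄)/(τ₀+τ_data), with τ₀=1/σ₀² and τ_data=n/σ².
Here τ₀ = 1/51.1 = 0.019569 and τ_data = 11/25.1 = 0.438247, so τ_n = 0.457816.
Rearranging for μ₀: μ₀ = (μ_n·τ_n − τ_data·x̄)/τ₀ = (2.6461·0.457816 − 0.438247·2.8) / 0.019569 = -0.015665/0.019569 ≈ -0.8.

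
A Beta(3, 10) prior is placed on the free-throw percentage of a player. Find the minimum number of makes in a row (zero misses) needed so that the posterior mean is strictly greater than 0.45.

After k makes and 0 misses the posterior is Beta(3+k, 10), with mean (3+k)/(3+10+k).
Set (3+k)/(13+k) > 0.45 and solve: k > (0.45·13 − 3)/(1 − 0.45) = 5.182.
The smallest integer exceeding 5.182 is 6, and checking k=6: (9)/(19) = 0.4737 > 0.45.

k = 6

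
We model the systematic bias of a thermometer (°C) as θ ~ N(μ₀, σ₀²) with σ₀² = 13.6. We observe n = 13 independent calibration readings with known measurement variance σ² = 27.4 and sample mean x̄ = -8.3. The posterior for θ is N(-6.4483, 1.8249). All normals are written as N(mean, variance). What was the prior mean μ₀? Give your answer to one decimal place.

With known observation variance, the Normal–Normal posterior has precision τ_n = τ₀ + n/σ² and mean μ_n = (τ₀μ₀ + (n/σ²)x̄)/τ_n.
Here τ₀ = 1/13.6 = 0.073529 and τ_data = 13/27.4 = 0.474453, so τ_n = 0.547982.
Rearranging for μ₀: μ₀ = (μ_n·τ_n − τ_data·x̄)/τ₀ = (-6.4483·0.547982 − 0.474453·-8.3) / 0.073529 = 0.404408/0.073529 ≈ 5.5.

μ₀ = 5.5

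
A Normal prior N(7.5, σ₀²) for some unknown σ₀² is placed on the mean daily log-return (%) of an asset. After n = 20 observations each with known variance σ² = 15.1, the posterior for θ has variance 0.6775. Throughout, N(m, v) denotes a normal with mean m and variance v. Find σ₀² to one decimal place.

Posterior precision equals prior precision plus data precision: 1/σ_n² = 1/σ₀² + n/σ².
So 1/σ₀² = 1/0.6775 − 20/15.1 = 1.476015 − 1.324503 = 0.151512.
Hence σ₀² = 1/0.151512 ≈ 6.6.

σ₀² = 6.6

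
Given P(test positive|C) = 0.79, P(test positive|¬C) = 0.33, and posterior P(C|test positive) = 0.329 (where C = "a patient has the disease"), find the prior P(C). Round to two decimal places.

In odds form, posterior odds = prior odds × likelihood ratio, so prior odds = posterior odds ÷ LR.
Posterior odds = 0.329/(1−0.329) = 0.4903. LR = 0.79/0.33 = 2.3939.
Prior odds = 0.4903/2.3939 = 0.2048, so P(C) = 0.2048/(1+0.2048) ≈ 0.17.

P(C) = 0.17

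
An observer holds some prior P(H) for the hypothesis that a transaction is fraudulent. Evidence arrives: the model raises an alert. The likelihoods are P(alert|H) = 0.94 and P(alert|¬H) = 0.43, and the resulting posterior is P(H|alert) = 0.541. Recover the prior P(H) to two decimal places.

P(H) = 0.35

In odds form, posterior odds = prior odds × likelihood ratio, so prior odds = posterior odds ÷ LR.
Posterior odds = 0.541/(1−0.541) = 1.1786. LR = 0.94/0.43 = 2.1860.
Prior odds = 1.1786/2.1860 = 0.5392, so P(H) = 0.5392/(1+0.5392) ≈ 0.35.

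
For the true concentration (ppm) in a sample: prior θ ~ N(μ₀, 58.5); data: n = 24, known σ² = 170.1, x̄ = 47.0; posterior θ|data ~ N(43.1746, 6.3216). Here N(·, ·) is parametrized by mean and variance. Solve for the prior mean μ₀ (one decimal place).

The posterior mean is a precision-weighted average: μ_n = (τ₀μ₀ + τ_data·x̄)/(τ₀+τ_data), with τ₀=1/σ₀² and τ_data=n/σ².
Here τ₀ = 1/58.5 = 0.017094 and τ_data = 24/170.1 = 0.141093, so τ_n = 0.158187.
Rearranging for μ₀: μ₀ = (μ_n·τ_n − τ_data·x̄)/τ₀ = (43.1746·0.158187 − 0.141093·47.0) / 0.017094 = 0.198289/0.017094 ≈ 11.6.

μ₀ = 11.6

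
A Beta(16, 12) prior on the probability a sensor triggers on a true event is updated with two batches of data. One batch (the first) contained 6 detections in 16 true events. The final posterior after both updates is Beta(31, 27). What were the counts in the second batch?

9 detections and 5 misses

Sequential conjugate updates are equivalent to a single update on the pooled data, so total successes = posterior α − prior α and total failures = posterior β − prior β.
Total across both batches: 31−16=15 detections, 27−12=15 misses.
Subtract the first batch: 15−6=9 detections and 15−10=5 misses.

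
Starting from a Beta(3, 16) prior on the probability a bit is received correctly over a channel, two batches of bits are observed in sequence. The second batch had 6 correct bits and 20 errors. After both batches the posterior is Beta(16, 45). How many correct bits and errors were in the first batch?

Because Beta–binomial updating is additive in the counts, the combined data contributed (α_post−α_prior, β_post−β_prior) successes and failures.
Total across both batches: 16−3=13 correct bits, 45−16=29 errors.
Subtract the second batch: 13−6=7 correct bits and 29−20=9 errors.

7 correct bits and 9 errors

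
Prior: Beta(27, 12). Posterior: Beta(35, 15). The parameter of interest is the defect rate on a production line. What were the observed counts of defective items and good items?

8 defective items and 3 good items

Beta is conjugate to the binomial likelihood: posterior = Beta(α+s, β+f).
Match parameters: s=35−27=8, f=15−12=3.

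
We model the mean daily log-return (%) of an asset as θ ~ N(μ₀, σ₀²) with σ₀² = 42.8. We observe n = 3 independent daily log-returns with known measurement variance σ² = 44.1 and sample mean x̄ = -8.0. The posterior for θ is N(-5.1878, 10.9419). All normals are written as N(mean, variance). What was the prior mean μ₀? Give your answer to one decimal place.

With known observation variance, the Normal–Normal posterior has precision τ_n = τ₀ + n/σ² and mean μ_n = (τ₀μ₀ + (n/σ²)x̄)/τ_n.
Here τ₀ = 1/42.8 = 0.023364 and τ_data = 3/44.1 = 0.068027, so τ_n = 0.091391.
Rearranging for μ₀: μ₀ = (μ_n·τ_n − τ_data·x̄)/τ₀ = (-5.1878·0.091391 − 0.068027·-8.0) / 0.023364 = 0.070098/0.023364 ≈ 3.0.

μ₀ = 3.0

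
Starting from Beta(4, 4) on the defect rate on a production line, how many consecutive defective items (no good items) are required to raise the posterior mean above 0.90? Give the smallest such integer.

k = 33

After k defective items and 0 good items the posterior is Beta(4+k, 4), with mean (4+k)/(4+4+k).
Set (4+k)/(8+k) > 0.90 and solve: k > (0.90·8 − 4)/(1 − 0.90) = 32.000.
The smallest integer exceeding 32.000 is 33.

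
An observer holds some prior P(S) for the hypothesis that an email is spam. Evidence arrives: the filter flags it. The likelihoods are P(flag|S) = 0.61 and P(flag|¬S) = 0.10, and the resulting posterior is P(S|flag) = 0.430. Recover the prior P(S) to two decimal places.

In odds form, posterior odds = prior odds × likelihood ratio, so prior odds = posterior odds ÷ LR.
Posterior odds = 0.430/(1−0.430) = 0.7544. LR = 0.61/0.10 = 6.1000.
Prior odds = 0.7544/6.1000 = 0.1237, so P(S) = 0.1237/(1+0.1237) ≈ 0.11.

P(S) = 0.11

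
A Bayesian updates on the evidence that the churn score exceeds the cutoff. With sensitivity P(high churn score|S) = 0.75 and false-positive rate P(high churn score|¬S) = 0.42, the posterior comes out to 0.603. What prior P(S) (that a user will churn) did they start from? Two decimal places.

In odds form, posterior odds = prior odds × likelihood ratio, so prior odds = posterior odds ÷ LR.
Posterior odds = 0.603/(1−0.603) = 1.5189. LR = 0.75/0.42 = 1.7857.
Prior odds = 1.5189/1.7857 = 0.8506, so P(S) = 0.8506/(1+0.8506) ≈ 0.46.

P(S) = 0.46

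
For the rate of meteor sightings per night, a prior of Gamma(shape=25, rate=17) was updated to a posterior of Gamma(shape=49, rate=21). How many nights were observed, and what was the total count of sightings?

n = 4 nights with total 24 sightings

Gamma–Poisson conjugacy: posterior shape = α + Σxᵢ, posterior rate = β + n.
Matching: Σxᵢ = 49 − 25 = 24 and n = 21 − 17 = 4.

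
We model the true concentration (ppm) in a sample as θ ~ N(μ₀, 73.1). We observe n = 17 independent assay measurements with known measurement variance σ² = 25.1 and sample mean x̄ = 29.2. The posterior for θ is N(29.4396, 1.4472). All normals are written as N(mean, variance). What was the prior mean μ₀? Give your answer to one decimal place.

μ₀ = 41.3

The posterior mean is a precision-weighted average: μ_n = (τ₀μ₀ + τ_data·x̄)/(τ₀+τ_data), with τ₀=1/σ₀² and τ_data=n/σ².
Here τ₀ = 1/73.1 = 0.013680 and τ_data = 17/25.1 = 0.677291, so τ_n = 0.690971.
Rearranging for μ₀: μ₀ = (μ_n·τ_n − τ_data·x̄)/τ₀ = (29.4396·0.690971 − 0.677291·29.2) / 0.013680 = 0.565013/0.013680 ≈ 41.3.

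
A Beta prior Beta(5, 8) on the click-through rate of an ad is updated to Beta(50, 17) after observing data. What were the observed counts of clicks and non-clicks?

A Beta(α, β) prior with s successes and f failures in binomial data gives a Beta(α+s, β+f) posterior.
So s = 50 − 5 = 45 and f = 17 − 8 = 9.

45 clicks and 9 non-clicks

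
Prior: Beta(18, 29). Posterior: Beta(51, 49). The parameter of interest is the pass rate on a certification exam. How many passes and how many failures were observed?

A Beta(α, β) prior with s successes and f failures in binomial data gives a Beta(α+s, β+f) posterior.
So s = 51 − 18 = 33 and f = 49 − 29 = 20.

33 passes and 20 failures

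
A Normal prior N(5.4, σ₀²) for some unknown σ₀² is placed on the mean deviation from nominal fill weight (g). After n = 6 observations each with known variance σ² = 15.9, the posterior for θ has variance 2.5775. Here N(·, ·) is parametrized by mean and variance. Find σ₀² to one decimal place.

Posterior precision equals prior precision plus data precision: 1/σ_n² = 1/σ₀² + n/σ².
So 1/σ₀² = 1/2.5775 − 6/15.9 = 0.387973 − 0.377358 = 0.010615.
Hence σ₀² = 1/0.010615 ≈ 94.2.

σ₀² = 94.2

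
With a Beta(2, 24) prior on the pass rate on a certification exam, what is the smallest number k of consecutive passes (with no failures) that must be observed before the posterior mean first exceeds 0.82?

k = 108

After k passes and 0 failures the posterior is Beta(2+k, 24), with mean (2+k)/(2+24+k).
Set (2+k)/(26+k) > 0.82 and solve: k > (0.82·26 − 2)/(1 − 0.82) = 107.333.
The smallest integer exceeding 107.333 is 108.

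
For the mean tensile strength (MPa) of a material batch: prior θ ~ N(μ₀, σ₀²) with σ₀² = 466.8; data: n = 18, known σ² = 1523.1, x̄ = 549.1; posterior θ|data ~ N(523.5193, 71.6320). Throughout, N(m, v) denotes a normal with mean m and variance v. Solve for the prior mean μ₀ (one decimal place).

With known observation variance, the Normal–Normal posterior has precision τ_n = τ₀ + n/σ² and mean μ_n = (τ₀μ₀ + (n/σ²)x̄)/τ_n.
Here τ₀ = 1/466.8 = 0.002142 and τ_data = 18/1523.1 = 0.011818, so τ_n = 0.013960.
Rearranging for μ₀: μ₀ = (μ_n·τ_n − τ_data·x̄)/τ₀ = (523.5193·0.013960 − 0.011818·549.1) / 0.002142 = 0.819066/0.002142 ≈ 382.4.

μ₀ = 382.4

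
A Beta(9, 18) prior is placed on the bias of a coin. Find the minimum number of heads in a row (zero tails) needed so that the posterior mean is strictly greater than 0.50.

k = 10

After k heads and 0 tails the posterior is Beta(9+k, 18), with mean (9+k)/(9+18+k).
Set (9+k)/(27+k) > 0.50 and solve: k > (0.50·27 − 9)/(1 − 0.50) = 9.000.
The smallest integer exceeding 9.000 is 10, and checking k=10: (19)/(37) = 0.5135 > 0.50.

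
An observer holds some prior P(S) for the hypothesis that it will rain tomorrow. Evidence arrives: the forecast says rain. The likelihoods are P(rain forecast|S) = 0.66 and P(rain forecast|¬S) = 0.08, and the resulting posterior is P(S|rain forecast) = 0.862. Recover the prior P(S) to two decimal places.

Bayes' rule in odds form gives O(S|E) = O(S)·[P(E|S)/P(E|¬S)], hence O(S) = O(S|E)/LR.
Posterior odds = 0.862/(1−0.862) = 6.2464. LR = 0.66/0.08 = 8.2500.
Prior odds = 6.2464/8.2500 = 0.7571, so P(S) = 0.7571/(1+0.7571) ≈ 0.43.

P(S) = 0.43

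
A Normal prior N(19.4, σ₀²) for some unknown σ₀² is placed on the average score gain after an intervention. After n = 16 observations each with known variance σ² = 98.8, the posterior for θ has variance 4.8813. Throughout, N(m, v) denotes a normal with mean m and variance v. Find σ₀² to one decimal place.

σ₀² = 23.3

For the Normal–Normal model with known σ², precisions add: τ_n = τ₀ + n/σ².
So 1/σ₀² = 1/4.8813 − 16/98.8 = 0.204863 − 0.161943 = 0.042920.
Hence σ₀² = 1/0.042920 ≈ 23.3.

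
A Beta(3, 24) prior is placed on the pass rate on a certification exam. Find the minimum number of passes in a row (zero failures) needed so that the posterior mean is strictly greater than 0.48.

After k passes and 0 failures the posterior is Beta(3+k, 24), with mean (3+k)/(3+24+k).
Set (3+k)/(27+k) > 0.48 and solve: k > (0.48·27 − 3)/(1 − 0.48) = 19.154.
The smallest integer exceeding 19.154 is 20, and checking k=20: (23)/(47) = 0.4894 > 0.48.

k = 20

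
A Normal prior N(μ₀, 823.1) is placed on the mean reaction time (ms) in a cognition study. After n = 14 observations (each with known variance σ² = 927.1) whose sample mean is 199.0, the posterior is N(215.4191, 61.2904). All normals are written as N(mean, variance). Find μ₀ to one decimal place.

μ₀ = 419.5

With known observation variance, the Normal–Normal posterior has precision τ_n = τ₀ + n/σ² and mean μ_n = (τ₀μ₀ + (n/σ²)x̄)/τ_n.
Here τ₀ = 1/823.1 = 0.001215 and τ_data = 14/927.1 = 0.015101, so τ_n = 0.016316.
Rearranging for μ₀: μ₀ = (μ_n·τ_n − τ_data·x̄)/τ₀ = (215.4191·0.016316 − 0.015101·199.0) / 0.001215 = 0.509679/0.001215 ≈ 419.5.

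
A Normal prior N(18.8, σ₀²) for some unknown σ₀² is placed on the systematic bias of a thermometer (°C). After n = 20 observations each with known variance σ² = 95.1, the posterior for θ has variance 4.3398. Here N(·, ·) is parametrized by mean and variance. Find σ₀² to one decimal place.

For the Normal–Normal model with known σ², precisions add: τ_n = τ₀ + n/σ².
So 1/σ₀² = 1/4.3398 − 20/95.1 = 0.230425 − 0.210305 = 0.020120.
Hence σ₀² = 1/0.020120 ≈ 49.7.

σ₀² = 49.7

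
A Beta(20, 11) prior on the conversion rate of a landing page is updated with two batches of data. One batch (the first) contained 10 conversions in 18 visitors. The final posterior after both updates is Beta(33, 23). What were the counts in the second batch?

3 conversions and 4 bounces

Sequential conjugate updates are equivalent to a single update on the pooled data, so total successes = posterior α − prior α and total failures = posterior β − prior β.
Total across both batches: 33−20=13 conversions, 23−11=12 bounces.
Subtract the first batch: 13−10=3 conversions and 12−8=4 bounces.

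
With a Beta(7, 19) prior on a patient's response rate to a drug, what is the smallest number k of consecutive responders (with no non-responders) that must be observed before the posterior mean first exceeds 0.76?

k = 54

After k responders and 0 non-responders the posterior is Beta(7+k, 19), with mean (7+k)/(7+19+k).
Set (7+k)/(26+k) > 0.76 and solve: k > (0.76·26 − 7)/(1 − 0.76) = 53.167.
The smallest integer exceeding 53.167 is 54.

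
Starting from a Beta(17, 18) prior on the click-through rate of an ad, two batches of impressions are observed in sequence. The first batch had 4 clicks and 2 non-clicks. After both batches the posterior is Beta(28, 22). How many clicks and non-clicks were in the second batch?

7 clicks and 2 non-clicks

Because Beta–binomial updating is additive in the counts, the combined data contributed (α_post−α_prior, β_post−β_prior) successes and failures.
Total across both batches: 28−17=11 clicks, 22−18=4 non-clicks.
Subtract the first batch: 11−4=7 clicks and 4−2=2 non-clicks.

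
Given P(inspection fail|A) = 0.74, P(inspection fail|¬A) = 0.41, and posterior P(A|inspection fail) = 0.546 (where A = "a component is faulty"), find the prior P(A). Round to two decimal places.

In odds form, posterior odds = prior odds × likelihood ratio, so prior odds = posterior odds ÷ LR.
Posterior odds = 0.546/(1−0.546) = 1.2026. LR = 0.74/0.41 = 1.8049.
Prior odds = 1.2026/1.8049 = 0.6663, so P(A) = 0.6663/(1+0.6663) ≈ 0.40.

P(A) = 0.40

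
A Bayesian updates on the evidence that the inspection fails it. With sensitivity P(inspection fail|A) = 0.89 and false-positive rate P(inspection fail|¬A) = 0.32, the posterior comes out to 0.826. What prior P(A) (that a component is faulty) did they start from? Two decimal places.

Bayes' rule in odds form gives O(A|E) = O(A)·[P(E|A)/P(E|¬A)], hence O(A) = O(A|E)/LR.
Posterior odds = 0.826/(1−0.826) = 4.7471. LR = 0.89/0.32 = 2.7812.
Prior odds = 4.7471/2.7812 = 1.7069, so P(A) = 1.7069/(1+1.7069) ≈ 0.63.

P(A) = 0.63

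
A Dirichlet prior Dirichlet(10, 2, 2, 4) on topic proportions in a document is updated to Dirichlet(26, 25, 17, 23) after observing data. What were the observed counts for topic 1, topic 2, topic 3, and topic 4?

For a Dirichlet(α) prior with multinomial counts c, the posterior is Dirichlet(α + c) componentwise.
Counts are posterior − prior componentwise: 26−10=16, 25−2=23, 17−2=15, 23−4=19.

counts (16, 23, 15, 19)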